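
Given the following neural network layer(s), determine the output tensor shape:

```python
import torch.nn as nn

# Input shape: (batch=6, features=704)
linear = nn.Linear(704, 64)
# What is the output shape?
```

Input: (6, 704) -> Output: (6, 64)

Answer: (6, 64)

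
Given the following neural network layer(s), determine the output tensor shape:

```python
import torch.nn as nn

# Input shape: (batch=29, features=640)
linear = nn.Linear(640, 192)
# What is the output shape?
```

Input: (29, 640) -> Output: (29, 192)

Answer: (29, 192)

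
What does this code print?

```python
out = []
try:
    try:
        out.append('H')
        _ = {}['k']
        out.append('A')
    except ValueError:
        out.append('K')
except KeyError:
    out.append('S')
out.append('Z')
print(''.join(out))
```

Execution trace: 'H' (try body) → 'S' (outer except KeyError) → 'Z' (after the try/except). Output: HSZ

Answer: HSZ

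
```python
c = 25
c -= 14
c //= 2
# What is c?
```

Trace:
`c = 25` → c = 25
`c -= 14` → c = 11
`c //= 2` → c = 5
So c = 5

Answer: 5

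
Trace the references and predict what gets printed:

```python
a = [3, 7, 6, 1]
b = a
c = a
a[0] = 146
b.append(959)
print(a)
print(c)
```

Key concept: multiple aliases.
Step by step:
`a = [3, 7, 6, 1]` → a = [3, 7, 6, 1]
`b = a` → b = [3, 7, 6, 1] (same object as a)
`c = a` → c = [3, 7, 6, 1] (same object as a, b)
`a[0] = 146` → a = [146, 7, 6, 1] (same object as b, c); b = [146, 7, 6, 1] (same object as a, c); c = [146, 7, 6, 1] (same object as a, b)
`b.append(959)` → a = [146, 7, 6, 1, 959] (same object as b, c); b = [146, 7, 6, 1, 959] (same object as a, c); c = [146, 7, 6, 1, 959] (same object as a, b)
`print(a)` → prints [146, 7, 6, 1, 959]
`print(c)` → prints [146, 7, 6, 1, 959]

Answer:
[146, 7, 6, 1, 959]
[146, 7, 6, 1, 959]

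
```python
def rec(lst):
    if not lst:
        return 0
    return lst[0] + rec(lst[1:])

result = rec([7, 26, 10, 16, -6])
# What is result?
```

7 + 26 + 10 + 16 + (-6) + 0 = 53

Answer: 53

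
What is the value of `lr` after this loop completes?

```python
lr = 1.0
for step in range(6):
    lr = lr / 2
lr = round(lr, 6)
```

Halving LR 6 times: 1 / 2^6
`lr` takes the values: 1.0 → 0.5 → 0.25 → 0.125 → 0.0625 → 0.03125 → 0.015625

Answer: 0.015625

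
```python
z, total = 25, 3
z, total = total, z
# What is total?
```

Trace:
`z, total = 25, 3` → z = 25; total = 3
`z, total = total, z` → z = 3; total = 25
So total = 25

Answer: 25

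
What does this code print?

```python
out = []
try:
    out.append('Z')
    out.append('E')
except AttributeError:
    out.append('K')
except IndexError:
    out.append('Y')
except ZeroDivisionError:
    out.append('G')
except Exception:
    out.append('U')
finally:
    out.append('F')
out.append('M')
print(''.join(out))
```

Execution trace: 'Z' (try body) → 'E' (try body, no exception) → 'F' (finally) → 'M' (after the try/except). Output: ZEFM

Answer: ZEFM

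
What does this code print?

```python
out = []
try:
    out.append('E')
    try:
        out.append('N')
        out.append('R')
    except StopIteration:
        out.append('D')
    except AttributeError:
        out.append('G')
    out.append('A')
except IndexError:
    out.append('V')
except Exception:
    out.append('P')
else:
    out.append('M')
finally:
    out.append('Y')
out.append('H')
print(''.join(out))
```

Execution trace: 'E' (try body) → 'N' (inner try body) → 'R' (inner try body, no exception) → 'A' (try body, no exception) → 'M' (else) → 'Y' (finally) → 'H' (after the try/except). Output: ENRAMYH

Answer: ENRAMYH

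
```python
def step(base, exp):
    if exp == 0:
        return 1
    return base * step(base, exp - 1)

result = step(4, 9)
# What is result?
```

step(4, 9) = 4 * 4 * 4 * 4 * 4 * 4 * 4 * 4 * 4 = 262144

Answer: 262144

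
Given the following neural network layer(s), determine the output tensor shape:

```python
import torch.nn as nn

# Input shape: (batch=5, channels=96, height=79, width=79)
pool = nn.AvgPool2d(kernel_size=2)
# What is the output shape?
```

Input: (5, 96, 79, 79) -> Output: (5, 96, 39, 39)

Answer: (5, 96, 39, 39)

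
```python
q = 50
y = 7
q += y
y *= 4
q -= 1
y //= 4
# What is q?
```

Trace:
`q = 50` → q = 50
`y = 7` → y = 7
`q += y` → q = 57
`y *= 4` → y = 28
`q -= 1` → q = 56
`y //= 4` → y = 7
So q = 56

Answer: 56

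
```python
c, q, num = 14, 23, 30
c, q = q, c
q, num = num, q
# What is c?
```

Trace:
`c, q, num = 14, 23, 30` → c = 14; q = 23; num = 30
`c, q = q, c` → c = 23; q = 14
`q, num = num, q` → q = 30; num = 14
So c = 23

Answer: 23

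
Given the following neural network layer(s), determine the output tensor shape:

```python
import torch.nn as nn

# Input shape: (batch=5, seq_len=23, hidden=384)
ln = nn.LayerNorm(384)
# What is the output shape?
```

Input: (5, 23, 384) -> Output: (5, 23, 384)

Answer: (5, 23, 384)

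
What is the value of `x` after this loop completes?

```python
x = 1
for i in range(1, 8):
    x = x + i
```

Start at 1, add 1 through 7
`x` takes the values: 1 → 2 → 4 → 7 → 11 → 16 → 22 → 29

Answer: 29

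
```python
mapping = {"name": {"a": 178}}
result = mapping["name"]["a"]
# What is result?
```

Trace:
`mapping = {"name": {"a": 178}}` → mapping = {'name': {'a': 178}}
`result = mapping["name"]["a"]` → result = 178
So result = 178

Answer: 178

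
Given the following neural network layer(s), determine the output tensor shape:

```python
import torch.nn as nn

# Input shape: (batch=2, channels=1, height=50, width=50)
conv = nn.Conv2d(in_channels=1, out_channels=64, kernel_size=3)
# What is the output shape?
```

Input: (2, 1, 50, 50) -> Output: (2, 64, 48, 48)

Answer: (2, 64, 48, 48)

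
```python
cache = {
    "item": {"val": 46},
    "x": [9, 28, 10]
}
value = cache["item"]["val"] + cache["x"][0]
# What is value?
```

Trace:
`cache = { ...` → cache = {'item': {'val': 46}, 'x': [9, 28, 10]}
`value = cache["item"]["val"] + cache["x"][0]` → value = 55
So value = 55

Answer: 55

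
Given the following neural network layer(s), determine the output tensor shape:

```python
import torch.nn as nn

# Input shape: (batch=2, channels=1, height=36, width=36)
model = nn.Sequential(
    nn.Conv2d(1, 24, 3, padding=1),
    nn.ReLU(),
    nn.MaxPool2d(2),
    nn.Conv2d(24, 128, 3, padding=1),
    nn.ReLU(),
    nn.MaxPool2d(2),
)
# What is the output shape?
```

Input: (2, 1, 36, 36) -> after first Conv2d: (2, 24, 36, 36) -> after first MaxPool2d: (2, 24, 18, 18) -> after second Conv2d: (2, 128, 18, 18) -> Output: (2, 128, 9, 9)

Answer: (2, 128, 9, 9)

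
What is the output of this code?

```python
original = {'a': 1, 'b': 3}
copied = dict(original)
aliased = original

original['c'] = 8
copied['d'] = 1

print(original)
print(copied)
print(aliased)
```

Key concept: dict() creates copy, assignment creates alias.
Step by step:
`original = {'a': 1, 'b': 3}` → original = {'a': 1, 'b': 3}
`copied = dict(original)` → copied = {'a': 1, 'b': 3}
`aliased = original` → aliased = {'a': 1, 'b': 3} (same object as original)
`original['c'] = 8` → original = {'a': 1, 'b': 3, 'c': 8} (same object as aliased); aliased = {'a': 1, 'b': 3, 'c': 8} (same object as original)
`copied['d'] = 1` → copied = {'a': 1, 'b': 3, 'd': 1}
`print(original)` → prints {'a': 1, 'b': 3, 'c': 8}
`print(copied)` → prints {'a': 1, 'b': 3, 'd': 1}
`print(aliased)` → prints {'a': 1, 'b': 3, 'c': 8}

Answer:
{'a': 1, 'b': 3, 'c': 8}
{'a': 1, 'b': 3, 'd': 1}
{'a': 1, 'b': 3, 'c': 8}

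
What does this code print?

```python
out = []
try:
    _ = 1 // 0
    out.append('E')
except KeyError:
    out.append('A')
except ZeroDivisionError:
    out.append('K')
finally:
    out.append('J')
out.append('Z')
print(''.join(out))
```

Execution trace: 'K' (except ZeroDivisionError) → 'J' (finally) → 'Z' (after the try/except). Output: KJZ

Answer: KJZ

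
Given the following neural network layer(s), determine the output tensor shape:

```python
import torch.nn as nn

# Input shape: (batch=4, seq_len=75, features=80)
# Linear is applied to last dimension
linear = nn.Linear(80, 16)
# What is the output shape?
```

Input: (4, 75, 80) -> Output: (4, 75, 16)

Answer: (4, 75, 16)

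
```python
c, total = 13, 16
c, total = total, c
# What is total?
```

Trace:
`c, total = 13, 16` → c = 13; total = 16
`c, total = total, c` → c = 16; total = 13
So total = 13

Answer: 13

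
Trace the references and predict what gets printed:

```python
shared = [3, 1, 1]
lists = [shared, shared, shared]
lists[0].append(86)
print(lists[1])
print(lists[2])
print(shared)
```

Key concept: list of same reference.
Step by step:
`shared = [3, 1, 1]` → shared = [3, 1, 1]
`lists = [shared, shared, shared]` → lists = [[3, 1, 1], [3, 1, 1], [3, 1, 1]]
`lists[0].append(86)` → shared = [3, 1, 1, 86]; lists = [[3, 1, 1, 86], [3, 1, 1, 86], [3, 1, 1, 86]]
`print(lists[1])` → prints [3, 1, 1, 86]
`print(lists[2])` → prints [3, 1, 1, 86]
`print(shared)` → prints [3, 1, 1, 86]

Answer:
[3, 1, 1, 86]
[3, 1, 1, 86]
[3, 1, 1, 86]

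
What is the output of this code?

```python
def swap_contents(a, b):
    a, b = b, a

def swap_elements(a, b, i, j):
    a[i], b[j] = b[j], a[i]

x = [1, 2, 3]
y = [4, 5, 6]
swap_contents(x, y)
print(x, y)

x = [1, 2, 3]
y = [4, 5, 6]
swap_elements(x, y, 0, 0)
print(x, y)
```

Key concept: parameter rebinding vs mutation.
Step by step:
`x = [1, 2, 3]` → x = [1, 2, 3]
`y = [4, 5, 6]` → y = [4, 5, 6]
`swap_contents(x, y)` → no visible change to tracked variables
`print(x, y)` → prints [1, 2, 3] [4, 5, 6]
`x = [1, 2, 3]` → x = [1, 2, 3]
`y = [4, 5, 6]` → y = [4, 5, 6]
`swap_elements(x, y, 0, 0)` → x = [4, 2, 3]; y = [1, 5, 6]
`print(x, y)` → prints [4, 2, 3] [1, 5, 6]

Answer:
[1, 2, 3] [4, 5, 6]
[4, 2, 3] [1, 5, 6]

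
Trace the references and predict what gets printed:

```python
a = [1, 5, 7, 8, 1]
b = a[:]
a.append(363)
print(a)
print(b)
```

Key concept: slice [:] creates copy.
Step by step:
`a = [1, 5, 7, 8, 1]` → a = [1, 5, 7, 8, 1]
`b = a[:]` → b = [1, 5, 7, 8, 1]
`a.append(363)` → a = [1, 5, 7, 8, 1, 363]
`print(a)` → prints [1, 5, 7, 8, 1, 363]
`print(b)` → prints [1, 5, 7, 8, 1]

Answer:
[1, 5, 7, 8, 1, 363]
[1, 5, 7, 8, 1]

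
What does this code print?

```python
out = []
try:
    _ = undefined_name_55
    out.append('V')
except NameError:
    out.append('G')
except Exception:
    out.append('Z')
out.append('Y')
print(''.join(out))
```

Execution trace: 'G' (except NameError) → 'Y' (after the try/except). Output: GY

Answer: GY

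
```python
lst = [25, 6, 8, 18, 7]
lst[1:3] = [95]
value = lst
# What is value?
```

Trace:
`lst = [25, 6, 8, 18, 7]` → lst = [25, 6, 8, 18, 7]
`lst[1:3] = [95]` → lst = [25, 95, 18, 7]
`value = lst` → value = [25, 95, 18, 7]
So value = [25, 95, 18, 7]

Answer: [25, 95, 18, 7]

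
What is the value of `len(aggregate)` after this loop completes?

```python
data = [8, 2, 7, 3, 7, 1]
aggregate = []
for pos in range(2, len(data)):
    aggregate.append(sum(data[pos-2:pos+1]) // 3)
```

Number of 3-element averages
`aggregate` takes the values: [] → [5] → [5, 4] → [5, 4, 5] → [5, 4, 5, 3]
So `len(aggregate)` = 4

Answer: 4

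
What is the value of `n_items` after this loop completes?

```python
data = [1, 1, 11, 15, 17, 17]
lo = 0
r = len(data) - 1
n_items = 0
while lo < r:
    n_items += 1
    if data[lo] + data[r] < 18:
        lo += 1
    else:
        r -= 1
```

Steps to find pair summing to 18
`n_items` takes the values: 0 → 1 → 2 → 3 → 4 → 5

Answer: 5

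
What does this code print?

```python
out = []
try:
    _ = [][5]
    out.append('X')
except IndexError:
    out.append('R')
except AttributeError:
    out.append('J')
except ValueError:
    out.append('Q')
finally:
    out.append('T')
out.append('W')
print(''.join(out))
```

Execution trace: 'R' (except IndexError) → 'T' (finally) → 'W' (after the try/except). Output: RTW

Answer: RTW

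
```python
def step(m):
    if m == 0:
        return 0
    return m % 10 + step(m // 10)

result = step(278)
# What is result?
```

Sum of digits of 278: 8 + 7 + 2 = 17

Answer: 17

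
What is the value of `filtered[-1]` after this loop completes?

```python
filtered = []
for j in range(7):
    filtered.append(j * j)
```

Last element of squares 0 to 6
`filtered` takes the values: [] → [0] → [0, 1] → [0, 1, 4] → [0, 1, 4, 9] → [0, 1, 4, 9, 16] → [0, 1, 4, 9, 16, 25] → [0, 1, 4, 9, 16, 25, 36]
So `filtered[-1]` = 36

Answer: 36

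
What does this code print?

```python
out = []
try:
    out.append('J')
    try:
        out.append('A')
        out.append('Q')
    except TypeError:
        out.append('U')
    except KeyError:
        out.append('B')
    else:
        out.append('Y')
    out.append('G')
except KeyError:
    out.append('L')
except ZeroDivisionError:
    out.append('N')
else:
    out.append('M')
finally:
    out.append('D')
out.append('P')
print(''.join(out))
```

Execution trace: 'J' (try body) → 'A' (inner try body) → 'Q' (inner try body, no exception) → 'Y' (inner else) → 'G' (try body, no exception) → 'M' (else) → 'D' (finally) → 'P' (after the try/except). Output: JAQYGMDP

Answer: JAQYGMDP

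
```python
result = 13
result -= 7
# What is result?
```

Trace:
`result = 13` → result = 13
`result -= 7` → result = 6
So result = 6

Answer: 6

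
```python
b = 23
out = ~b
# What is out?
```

Trace:
`b = 23` → b = 23
`out = ~b` → out = -24
So out = -24

Answer: -24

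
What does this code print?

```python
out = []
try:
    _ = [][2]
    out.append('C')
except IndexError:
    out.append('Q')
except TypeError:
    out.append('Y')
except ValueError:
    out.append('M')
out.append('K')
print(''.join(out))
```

Execution trace: 'Q' (except IndexError) → 'K' (after the try/except). Output: QK

Answer: QK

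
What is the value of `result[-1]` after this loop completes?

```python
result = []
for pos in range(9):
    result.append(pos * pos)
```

Last element of squares 0 to 8
`result` takes the values: [] → [0] → [0, 1] → [0, 1, 4] → [0, 1, 4, 9] → [0, 1, 4, 9, 16] → [0, 1, 4, 9, 16, 25] → [0, 1, 4, 9, 16, 25, 36] → [0, 1, 4, 9, 16, 25, 36, 49] → [0, 1, 4, 9, 16, 25, 36, 49, 64]
So `result[-1]` = 64

Answer: 64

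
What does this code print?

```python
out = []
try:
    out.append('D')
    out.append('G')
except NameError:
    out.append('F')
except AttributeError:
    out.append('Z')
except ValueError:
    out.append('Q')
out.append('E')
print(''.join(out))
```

Execution trace: 'D' (try body) → 'G' (try body, no exception) → 'E' (after the try/except). Output: DGE

Answer: DGE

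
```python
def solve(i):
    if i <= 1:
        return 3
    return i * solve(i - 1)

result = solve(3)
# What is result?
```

solve(3) = 3 * 2 * 3 = 18

Answer: 18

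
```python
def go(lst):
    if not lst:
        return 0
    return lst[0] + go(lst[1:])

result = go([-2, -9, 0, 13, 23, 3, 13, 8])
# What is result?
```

(-2) + (-9) + 0 + 13 + 23 + 3 + 13 + 8 + 0 = 49

Answer: 49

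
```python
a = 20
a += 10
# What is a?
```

Trace:
`a = 20` → a = 20
`a += 10` → a = 30
So a = 30

Answer: 30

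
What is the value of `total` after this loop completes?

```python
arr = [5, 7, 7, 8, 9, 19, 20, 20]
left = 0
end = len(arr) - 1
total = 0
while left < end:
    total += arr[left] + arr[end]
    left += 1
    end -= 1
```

Sum of pairs from ends
`total` takes the values: 0 → 25 → 52 → 78 → 95

Answer: 95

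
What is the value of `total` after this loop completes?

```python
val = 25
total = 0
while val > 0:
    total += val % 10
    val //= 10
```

Sum digits of 25
`total` takes the values: 0 → 5 → 7

Answer: 7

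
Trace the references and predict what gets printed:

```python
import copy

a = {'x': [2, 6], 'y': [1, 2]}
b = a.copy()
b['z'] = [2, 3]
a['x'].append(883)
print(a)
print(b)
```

Key concept: shallow copy of dict with mutable values.
Step by step:
`a = {'x': [2, 6], 'y': [1, 2]}` → a = {'x': [2, 6], 'y': [1, 2]}
`b = a.copy()` → b = {'x': [2, 6], 'y': [1, 2]}
`b['z'] = [2, 3]` → b = {'x': [2, 6], 'y': [1, 2], 'z': [2, 3]}
`a['x'].append(883)` → a = {'x': [2, 6, 883], 'y': [1, 2]}; b = {'x': [2, 6, 883], 'y': [1, 2], 'z': [2, 3]}
`print(a)` → prints {'x': [2, 6, 883], 'y': [1, 2]}
`print(b)` → prints {'x': [2, 6, 883], 'y': [1, 2], 'z': [2, 3]}

Answer:
{'x': [2, 6, 883], 'y': [1, 2]}
{'x': [2, 6, 883], 'y': [1, 2], 'z': [2, 3]}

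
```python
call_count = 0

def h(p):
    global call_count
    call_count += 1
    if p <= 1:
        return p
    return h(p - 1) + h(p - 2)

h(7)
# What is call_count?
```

Calls(p) = 1 + Calls(p-1) + Calls(p-2); Calls(0)=Calls(1)=1. For p=7 this gives 41.

Answer: 41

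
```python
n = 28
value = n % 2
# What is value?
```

Trace:
`n = 28` → n = 28
`value = n % 2` → value = 0
So value = 0

Answer: 0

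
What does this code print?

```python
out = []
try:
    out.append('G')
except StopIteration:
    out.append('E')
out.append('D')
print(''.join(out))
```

Execution trace: 'G' (try body, no exception) → 'D' (after the try/except). Output: GD

Answer: GD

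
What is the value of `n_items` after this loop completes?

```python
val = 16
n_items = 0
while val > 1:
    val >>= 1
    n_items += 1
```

Count right shifts until 1
`n_items` takes the values: 0 → 1 → 2 → 3 → 4

Answer: 4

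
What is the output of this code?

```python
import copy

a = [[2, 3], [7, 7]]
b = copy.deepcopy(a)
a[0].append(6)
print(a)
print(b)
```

Key concept: deep copy is fully independent.
Step by step:
`a = [[2, 3], [7, 7]]` → a = [[2, 3], [7, 7]]
`b = copy.deepcopy(a)` → b = [[2, 3], [7, 7]]
`a[0].append(6)` → a = [[2, 3, 6], [7, 7]]
`print(a)` → prints [[2, 3, 6], [7, 7]]
`print(b)` → prints [[2, 3], [7, 7]]

Answer:
[[2, 3, 6], [7, 7]]
[[2, 3], [7, 7]]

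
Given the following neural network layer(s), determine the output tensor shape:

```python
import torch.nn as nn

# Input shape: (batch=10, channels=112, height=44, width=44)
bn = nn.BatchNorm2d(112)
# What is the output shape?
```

Input: (10, 112, 44, 44) -> Output: (10, 112, 44, 44)

Answer: (10, 112, 44, 44)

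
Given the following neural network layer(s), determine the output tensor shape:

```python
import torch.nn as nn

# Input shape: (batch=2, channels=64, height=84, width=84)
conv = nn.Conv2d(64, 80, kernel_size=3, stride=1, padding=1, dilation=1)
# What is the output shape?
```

Input: (2, 64, 84, 84) -> Output: (2, 80, 84, 84)

Answer: (2, 80, 84, 84)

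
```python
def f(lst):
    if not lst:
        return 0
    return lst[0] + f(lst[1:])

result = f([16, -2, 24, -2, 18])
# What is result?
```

16 + (-2) + 24 + (-2) + 18 + 0 = 54

Answer: 54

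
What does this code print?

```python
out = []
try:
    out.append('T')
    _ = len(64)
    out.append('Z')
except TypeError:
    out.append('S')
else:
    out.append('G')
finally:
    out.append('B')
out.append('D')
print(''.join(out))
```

Execution trace: 'T' (try body) → 'S' (except TypeError) → 'B' (finally) → 'D' (after the try/except). Output: TSBD

Answer: TSBD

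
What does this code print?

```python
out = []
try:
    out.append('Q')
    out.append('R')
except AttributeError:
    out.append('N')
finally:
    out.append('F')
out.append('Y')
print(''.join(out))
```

Execution trace: 'Q' (try body) → 'R' (try body, no exception) → 'F' (finally) → 'Y' (after the try/except). Output: QRFY

Answer: QRFY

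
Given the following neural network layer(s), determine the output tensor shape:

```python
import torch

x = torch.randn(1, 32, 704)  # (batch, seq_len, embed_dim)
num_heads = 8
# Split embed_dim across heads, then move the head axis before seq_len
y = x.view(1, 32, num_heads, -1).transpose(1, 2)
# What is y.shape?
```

Input: (1, 32, 704) -> head_dim = 704 // 8 = 88; after view: (1, 32, 8, 88) -> after transpose(1, 2): (1, 8, 32, 88) -> Output: (1, 8, 32, 88)

Answer: (1, 8, 32, 88)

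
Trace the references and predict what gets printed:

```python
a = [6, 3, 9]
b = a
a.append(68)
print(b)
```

Key concept: basic list aliasing.
Step by step:
`a = [6, 3, 9]` → a = [6, 3, 9]
`b = a` → b = [6, 3, 9] (same object as a)
`a.append(68)` → a = [6, 3, 9, 68] (same object as b); b = [6, 3, 9, 68] (same object as a)
`print(b)` → prints [6, 3, 9, 68]

Answer: [6, 3, 9, 68]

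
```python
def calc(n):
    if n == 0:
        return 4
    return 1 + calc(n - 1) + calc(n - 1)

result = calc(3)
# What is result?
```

calc(n) = 1 + 2·calc(n-1), calc(0)=4. Closed form: (4+1)·2^3 - 1 = 39.

Answer: 39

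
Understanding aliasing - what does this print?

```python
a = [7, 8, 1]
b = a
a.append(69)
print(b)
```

Key concept: basic list aliasing.
Step by step:
`a = [7, 8, 1]` → a = [7, 8, 1]
`b = a` → b = [7, 8, 1] (same object as a)
`a.append(69)` → a = [7, 8, 1, 69] (same object as b); b = [7, 8, 1, 69] (same object as a)
`print(b)` → prints [7, 8, 1, 69]

Answer: [7, 8, 1, 69]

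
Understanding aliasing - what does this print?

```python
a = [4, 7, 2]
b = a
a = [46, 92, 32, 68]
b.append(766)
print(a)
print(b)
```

Key concept: rebinding vs mutation: a is rebound to a new list, b still points at the original.
Step by step:
`a = [4, 7, 2]` → a = [4, 7, 2]
`b = a` → b = [4, 7, 2] (same object as a)
`a = [46, 92, 32, 68]` → a = [46, 92, 32, 68]
`b.append(766)` → b = [4, 7, 2, 766]
`print(a)` → prints [46, 92, 32, 68]
`print(b)` → prints [4, 7, 2, 766]

Answer:
[46, 92, 32, 68]
[4, 7, 2, 766]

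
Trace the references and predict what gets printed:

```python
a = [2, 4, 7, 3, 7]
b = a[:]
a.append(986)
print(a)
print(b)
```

Key concept: slice [:] creates copy.
Step by step:
`a = [2, 4, 7, 3, 7]` → a = [2, 4, 7, 3, 7]
`b = a[:]` → b = [2, 4, 7, 3, 7]
`a.append(986)` → a = [2, 4, 7, 3, 7, 986]
`print(a)` → prints [2, 4, 7, 3, 7, 986]
`print(b)` → prints [2, 4, 7, 3, 7]

Answer:
[2, 4, 7, 3, 7, 986]
[2, 4, 7, 3, 7]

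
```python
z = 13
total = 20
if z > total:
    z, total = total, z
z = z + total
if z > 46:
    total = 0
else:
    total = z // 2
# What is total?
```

Trace:
`z = 13` → z = 13
`total = 20` → total = 20
`if z > total: ...` → z > total is False → no variable changes
`z = z + total` → z = 33
`if z > 46: ...` → z > 46 is False, take else branch → total = 16
So total = 16

Answer: 16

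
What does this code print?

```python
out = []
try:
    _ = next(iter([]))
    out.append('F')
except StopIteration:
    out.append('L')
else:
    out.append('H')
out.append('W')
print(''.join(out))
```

Execution trace: 'L' (except StopIteration) → 'W' (after the try/except). Output: LW

Answer: LW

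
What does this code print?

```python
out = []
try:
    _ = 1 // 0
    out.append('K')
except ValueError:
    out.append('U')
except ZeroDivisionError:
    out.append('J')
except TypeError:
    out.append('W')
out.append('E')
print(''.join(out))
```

Execution trace: 'J' (except ZeroDivisionError) → 'E' (after the try/except). Output: JE

Answer: JE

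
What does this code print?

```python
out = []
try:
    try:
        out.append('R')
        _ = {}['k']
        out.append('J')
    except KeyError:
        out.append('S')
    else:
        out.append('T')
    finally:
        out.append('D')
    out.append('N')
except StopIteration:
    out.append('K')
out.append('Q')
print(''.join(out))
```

Execution trace: 'R' (inner try body) → 'S' (inner except KeyError) → 'D' (inner finally) → 'N' (try body, no exception) → 'Q' (after the try/except). Output: RSDNQ

Answer: RSDNQ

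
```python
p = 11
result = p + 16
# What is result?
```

Trace:
`p = 11` → p = 11
`result = p + 16` → result = 27
So result = 27

Answer: 27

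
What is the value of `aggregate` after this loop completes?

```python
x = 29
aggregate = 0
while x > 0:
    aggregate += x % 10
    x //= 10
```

Sum digits of 29
`aggregate` takes the values: 0 → 9 → 11

Answer: 11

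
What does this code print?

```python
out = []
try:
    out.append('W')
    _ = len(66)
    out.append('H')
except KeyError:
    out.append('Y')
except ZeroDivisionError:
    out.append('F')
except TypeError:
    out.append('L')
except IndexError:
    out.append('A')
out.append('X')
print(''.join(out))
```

Execution trace: 'W' (try body) → 'L' (except TypeError) → 'X' (after the try/except). Output: WLX

Answer: WLX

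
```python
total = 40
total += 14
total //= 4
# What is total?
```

Trace:
`total = 40` → total = 40
`total += 14` → total = 54
`total //= 4` → total = 13
So total = 13

Answer: 13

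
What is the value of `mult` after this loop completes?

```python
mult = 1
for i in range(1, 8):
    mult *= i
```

7! = 5040
`mult` takes the values: 1 → 2 → 6 → 24 → 120 → 720 → 5040

Answer: 5040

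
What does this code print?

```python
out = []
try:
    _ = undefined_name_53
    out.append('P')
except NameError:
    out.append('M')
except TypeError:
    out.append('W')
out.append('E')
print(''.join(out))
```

Execution trace: 'M' (except NameError) → 'E' (after the try/except). Output: ME

Answer: ME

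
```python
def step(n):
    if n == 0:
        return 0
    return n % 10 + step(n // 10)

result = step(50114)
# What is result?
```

Sum of digits of 50114: 4 + 1 + 1 + 0 + 5 = 11

Answer: 11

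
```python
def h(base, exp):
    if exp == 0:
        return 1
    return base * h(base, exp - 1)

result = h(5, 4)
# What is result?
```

h(5, 4) = 5 * 5 * 5 * 5 = 625

Answer: 625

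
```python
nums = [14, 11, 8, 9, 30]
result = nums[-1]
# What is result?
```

Trace:
`nums = [14, 11, 8, 9, 30]` → nums = [14, 11, 8, 9, 30]
`result = nums[-1]` → result = 30
So result = 30

Answer: 30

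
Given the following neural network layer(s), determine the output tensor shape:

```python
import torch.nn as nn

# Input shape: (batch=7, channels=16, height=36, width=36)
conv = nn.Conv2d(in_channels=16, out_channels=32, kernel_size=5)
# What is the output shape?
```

Input: (7, 16, 36, 36) -> Output: (7, 32, 32, 32)

Answer: (7, 32, 32, 32)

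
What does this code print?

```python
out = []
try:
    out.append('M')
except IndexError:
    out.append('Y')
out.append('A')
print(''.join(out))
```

Execution trace: 'M' (try body, no exception) → 'A' (after the try/except). Output: MA

Answer: MA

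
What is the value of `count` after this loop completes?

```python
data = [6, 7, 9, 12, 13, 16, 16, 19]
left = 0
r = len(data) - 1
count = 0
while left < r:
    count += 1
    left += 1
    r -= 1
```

Iterations until pointers meet (list length 8)
`count` takes the values: 0 → 1 → 2 → 3 → 4

Answer: 4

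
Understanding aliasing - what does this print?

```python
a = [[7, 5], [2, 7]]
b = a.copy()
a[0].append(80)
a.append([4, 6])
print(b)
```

Key concept: shallow copy with nested lists.
Step by step:
`a = [[7, 5], [2, 7]]` → a = [[7, 5], [2, 7]]
`b = a.copy()` → b = [[7, 5], [2, 7]]
`a[0].append(80)` → a = [[7, 5, 80], [2, 7]]; b = [[7, 5, 80], [2, 7]]
`a.append([4, 6])` → a = [[7, 5, 80], [2, 7], [4, 6]]
`print(b)` → prints [[7, 5, 80], [2, 7]]

Answer: [[7, 5, 80], [2, 7]]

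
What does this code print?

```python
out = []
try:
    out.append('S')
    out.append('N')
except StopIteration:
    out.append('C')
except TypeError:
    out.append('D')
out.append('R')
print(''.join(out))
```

Execution trace: 'S' (try body) → 'N' (try body, no exception) → 'R' (after the try/except). Output: SNR

Answer: SNR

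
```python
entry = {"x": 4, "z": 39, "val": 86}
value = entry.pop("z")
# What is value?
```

Trace:
`entry = {"x": 4, "z": 39, "val": 86}` → entry = {'x': 4, 'z': 39, 'val': 86}
`value = entry.pop("z")` → entry = {'x': 4, 'val': 86}; value = 39
So value = 39

Answer: 39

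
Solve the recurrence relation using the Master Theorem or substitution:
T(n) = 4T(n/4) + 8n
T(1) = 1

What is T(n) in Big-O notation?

By Master Theorem: a=4, b=4, f(n)=8n. Since log_4(4) = 1 and f(n) = Θ(n^1), Case 2 applies. T(n) = O(n log n).

Answer: O(n log n)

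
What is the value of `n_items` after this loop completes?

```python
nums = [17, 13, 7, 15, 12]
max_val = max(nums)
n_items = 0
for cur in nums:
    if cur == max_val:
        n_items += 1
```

Count of max value 17 in [17, 13, 7, 15, 12]
`n_items` takes the values: 0 → 1

Answer: 1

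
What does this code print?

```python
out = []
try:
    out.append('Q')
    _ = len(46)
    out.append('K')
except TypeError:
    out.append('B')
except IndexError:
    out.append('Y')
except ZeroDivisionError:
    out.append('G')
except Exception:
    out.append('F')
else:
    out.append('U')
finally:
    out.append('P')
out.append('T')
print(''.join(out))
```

Execution trace: 'Q' (try body) → 'B' (except TypeError) → 'P' (finally) → 'T' (after the try/except). Output: QBPT

Answer: QBPT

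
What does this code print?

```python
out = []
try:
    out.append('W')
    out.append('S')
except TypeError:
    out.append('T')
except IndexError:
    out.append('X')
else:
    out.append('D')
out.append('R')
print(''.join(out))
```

Execution trace: 'W' (try body) → 'S' (try body, no exception) → 'D' (else) → 'R' (after the try/except). Output: WSDR

Answer: WSDR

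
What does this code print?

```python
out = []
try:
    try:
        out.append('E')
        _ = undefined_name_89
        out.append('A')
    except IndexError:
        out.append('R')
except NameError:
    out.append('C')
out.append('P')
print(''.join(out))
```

Execution trace: 'E' (try body) → 'C' (outer except NameError) → 'P' (after the try/except). Output: ECP

Answer: ECP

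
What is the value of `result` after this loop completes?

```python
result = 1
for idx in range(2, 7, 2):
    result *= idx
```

Product of even numbers 2 to 6
`result` takes the values: 1 → 2 → 8 → 48

Answer: 48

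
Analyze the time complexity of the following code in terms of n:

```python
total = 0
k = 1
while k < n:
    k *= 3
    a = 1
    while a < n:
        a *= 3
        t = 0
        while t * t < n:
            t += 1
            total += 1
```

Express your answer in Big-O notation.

Each loop level contributes: log n × log n × √n. Multiplying the contributions gives O(√n log² n).

Answer: O(√n log² n)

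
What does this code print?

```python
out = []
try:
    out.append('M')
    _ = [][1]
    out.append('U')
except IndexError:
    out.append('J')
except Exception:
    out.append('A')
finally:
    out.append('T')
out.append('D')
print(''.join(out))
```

Execution trace: 'M' (try body) → 'J' (except IndexError) → 'T' (finally) → 'D' (after the try/except). Output: MJTD

Answer: MJTD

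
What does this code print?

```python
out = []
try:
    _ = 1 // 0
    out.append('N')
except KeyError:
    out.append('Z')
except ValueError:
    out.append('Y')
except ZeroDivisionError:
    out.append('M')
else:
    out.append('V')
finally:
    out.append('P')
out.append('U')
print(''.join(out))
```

Execution trace: 'M' (except ZeroDivisionError) → 'P' (finally) → 'U' (after the try/except). Output: MPU

Answer: MPU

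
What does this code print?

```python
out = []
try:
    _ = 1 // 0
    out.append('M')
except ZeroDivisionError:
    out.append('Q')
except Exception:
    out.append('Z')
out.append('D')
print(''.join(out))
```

Execution trace: 'Q' (except ZeroDivisionError) → 'D' (after the try/except). Output: QD

Answer: QD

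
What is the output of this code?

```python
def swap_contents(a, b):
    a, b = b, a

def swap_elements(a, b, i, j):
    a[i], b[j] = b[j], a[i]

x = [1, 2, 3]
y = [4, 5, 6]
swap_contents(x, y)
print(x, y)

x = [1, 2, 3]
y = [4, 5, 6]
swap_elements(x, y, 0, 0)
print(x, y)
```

Key concept: parameter rebinding vs mutation.
Step by step:
`x = [1, 2, 3]` → x = [1, 2, 3]
`y = [4, 5, 6]` → y = [4, 5, 6]
`swap_contents(x, y)` → no visible change to tracked variables
`print(x, y)` → prints [1, 2, 3] [4, 5, 6]
`x = [1, 2, 3]` → x = [1, 2, 3]
`y = [4, 5, 6]` → y = [4, 5, 6]
`swap_elements(x, y, 0, 0)` → x = [4, 2, 3]; y = [1, 5, 6]
`print(x, y)` → prints [4, 2, 3] [1, 5, 6]

Answer:
[1, 2, 3] [4, 5, 6]
[4, 2, 3] [1, 5, 6]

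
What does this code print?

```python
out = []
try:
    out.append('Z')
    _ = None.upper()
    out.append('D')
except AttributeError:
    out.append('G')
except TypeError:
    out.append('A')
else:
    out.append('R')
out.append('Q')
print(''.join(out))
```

Execution trace: 'Z' (try body) → 'G' (except AttributeError) → 'Q' (after the try/except). Output: ZGQ

Answer: ZGQ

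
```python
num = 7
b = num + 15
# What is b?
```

Trace:
`num = 7` → num = 7
`b = num + 15` → b = 22
So b = 22

Answer: 22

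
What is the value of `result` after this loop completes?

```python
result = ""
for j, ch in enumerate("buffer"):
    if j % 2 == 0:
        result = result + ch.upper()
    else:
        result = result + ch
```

Uppercase even positions in 'buffer'
`result` takes the values: "" → "B" → "Bu" → "BuF" → "BuFf" → "BuFfE" → "BuFfEr"

Answer: "BuFfEr"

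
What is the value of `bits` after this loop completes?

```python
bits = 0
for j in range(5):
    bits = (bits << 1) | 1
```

Build 5 consecutive 1-bits: 0b11111
`bits` takes the values: 0 → 1 → 3 → 7 → 15 → 31

Answer: 31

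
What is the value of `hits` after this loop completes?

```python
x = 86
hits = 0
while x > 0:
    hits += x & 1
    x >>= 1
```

Count set bits in 86 (binary: 0b1010110)
`hits` takes the values: 0 → 1 → 2 → 3 → 4

Answer: 4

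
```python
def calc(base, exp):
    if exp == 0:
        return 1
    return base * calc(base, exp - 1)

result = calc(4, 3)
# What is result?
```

calc(4, 3) = 4 * 4 * 4 = 64

Answer: 64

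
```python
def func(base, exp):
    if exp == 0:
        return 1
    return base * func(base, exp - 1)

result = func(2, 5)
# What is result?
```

func(2, 5) = 2 * 2 * 2 * 2 * 2 = 32

Answer: 32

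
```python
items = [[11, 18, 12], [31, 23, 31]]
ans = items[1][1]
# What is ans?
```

Trace:
`items = [[11, 18, 12], [31, 23, 31]]` → items = [[11, 18, 12], [31, 23, 31]]
`ans = items[1][1]` → ans = 23
So ans = 23

Answer: 23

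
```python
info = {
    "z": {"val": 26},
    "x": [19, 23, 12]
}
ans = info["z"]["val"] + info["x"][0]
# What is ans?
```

Trace:
`info = { ...` → info = {'z': {'val': 26}, 'x': [19, 23, 12]}
`ans = info["z"]["val"] + info["x"][0]` → ans = 45
So ans = 45

Answer: 45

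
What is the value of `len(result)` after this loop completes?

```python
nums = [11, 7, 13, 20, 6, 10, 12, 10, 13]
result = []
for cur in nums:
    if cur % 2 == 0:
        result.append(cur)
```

Count even numbers in [11, 7, 13, 20, 6, 10, 12, 10, 13]
`result` takes the values: [] → [20] → [20, 6] → [20, 6, 10] → [20, 6, 10, 12] → [20, 6, 10, 12, 10]
So `len(result)` = 5

Answer: 5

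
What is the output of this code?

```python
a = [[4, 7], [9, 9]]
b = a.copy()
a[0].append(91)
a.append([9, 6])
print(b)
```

Key concept: shallow copy with nested lists.
Step by step:
`a = [[4, 7], [9, 9]]` → a = [[4, 7], [9, 9]]
`b = a.copy()` → b = [[4, 7], [9, 9]]
`a[0].append(91)` → a = [[4, 7, 91], [9, 9]]; b = [[4, 7, 91], [9, 9]]
`a.append([9, 6])` → a = [[4, 7, 91], [9, 9], [9, 6]]
`print(b)` → prints [[4, 7, 91], [9, 9]]

Answer: [[4, 7, 91], [9, 9]]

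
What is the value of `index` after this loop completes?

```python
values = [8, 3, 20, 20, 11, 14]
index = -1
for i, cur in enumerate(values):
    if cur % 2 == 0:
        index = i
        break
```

First even number index in [8, 3, 20, 20, 11, 14]
`index` takes the values: -1 → 0

Answer: 0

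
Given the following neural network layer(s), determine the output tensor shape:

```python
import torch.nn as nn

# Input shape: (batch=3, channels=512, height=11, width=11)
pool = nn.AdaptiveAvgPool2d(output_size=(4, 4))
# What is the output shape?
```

Input: (3, 512, 11, 11) -> Output: (3, 512, 4, 4)

Answer: (3, 512, 4, 4)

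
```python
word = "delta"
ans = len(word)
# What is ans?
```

Trace:
`word = "delta"` → word = 'delta'
`ans = len(word)` → ans = 5
So ans = 5

Answer: 5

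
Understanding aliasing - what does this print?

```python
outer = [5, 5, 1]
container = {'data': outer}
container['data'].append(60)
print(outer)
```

Key concept: dict holds reference to list.
Step by step:
`outer = [5, 5, 1]` → outer = [5, 5, 1]
`container = {'data': outer}` → container = {'data': [5, 5, 1]}
`container['data'].append(60)` → outer = [5, 5, 1, 60]; container = {'data': [5, 5, 1, 60]}
`print(outer)` → prints [5, 5, 1, 60]

Answer: [5, 5, 1, 60]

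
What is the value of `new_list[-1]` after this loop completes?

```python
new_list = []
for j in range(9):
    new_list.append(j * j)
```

Last element of squares 0 to 8
`new_list` takes the values: [] → [0] → [0, 1] → [0, 1, 4] → [0, 1, 4, 9] → [0, 1, 4, 9, 16] → [0, 1, 4, 9, 16, 25] → [0, 1, 4, 9, 16, 25, 36] → [0, 1, 4, 9, 16, 25, 36, 49] → [0, 1, 4, 9, 16, 25, 36, 49, 64]
So `new_list[-1]` = 64

Answer: 64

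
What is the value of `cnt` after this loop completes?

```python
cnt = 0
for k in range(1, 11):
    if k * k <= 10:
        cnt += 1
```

Count numbers where k² ≤ 10
`cnt` takes the values: 0 → 1 → 2 → 3

Answer: 3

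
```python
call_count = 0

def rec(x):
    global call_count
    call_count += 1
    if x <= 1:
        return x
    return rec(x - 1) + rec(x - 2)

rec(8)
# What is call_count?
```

Calls(x) = 1 + Calls(x-1) + Calls(x-2); Calls(0)=Calls(1)=1. For x=8 this gives 67.

Answer: 67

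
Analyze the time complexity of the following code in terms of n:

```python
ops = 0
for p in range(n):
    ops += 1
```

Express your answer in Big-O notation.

Each loop level contributes: n. Multiplying the contributions gives O(n).

Answer: O(n)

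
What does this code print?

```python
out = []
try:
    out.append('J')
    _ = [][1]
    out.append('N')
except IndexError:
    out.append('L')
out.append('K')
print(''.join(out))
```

Execution trace: 'J' (try body) → 'L' (except IndexError) → 'K' (after the try/except). Output: JLK

Answer: JLK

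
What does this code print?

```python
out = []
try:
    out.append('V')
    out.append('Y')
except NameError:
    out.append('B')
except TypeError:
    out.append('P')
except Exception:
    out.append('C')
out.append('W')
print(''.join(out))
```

Execution trace: 'V' (try body) → 'Y' (try body, no exception) → 'W' (after the try/except). Output: VYW

Answer: VYW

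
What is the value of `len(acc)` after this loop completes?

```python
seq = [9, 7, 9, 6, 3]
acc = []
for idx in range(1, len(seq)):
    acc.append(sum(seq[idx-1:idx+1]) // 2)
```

Number of 2-element averages
`acc` takes the values: [] → [8] → [8, 8] → [8, 8, 7] → [8, 8, 7, 4]
So `len(acc)` = 4

Answer: 4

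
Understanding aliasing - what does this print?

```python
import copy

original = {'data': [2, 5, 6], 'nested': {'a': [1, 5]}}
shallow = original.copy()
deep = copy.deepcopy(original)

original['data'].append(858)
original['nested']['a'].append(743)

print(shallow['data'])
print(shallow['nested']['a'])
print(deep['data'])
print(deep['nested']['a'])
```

Key concept: comparing shallow vs deep copy.
Step by step:
`original = {'data': [2, 5, 6], 'nested': {'a': [1, 5]}}` → original = {'data': [2, 5, 6], 'nested': {'a': [1, 5]}}
`shallow = original.copy()` → shallow = {'data': [2, 5, 6], 'nested': {'a': [1, 5]}}
`deep = copy.deepcopy(original)` → deep = {'data': [2, 5, 6], 'nested': {'a': [1, 5]}}
`original['data'].append(858)` → original = {'data': [2, 5, 6, 858], 'nested': {'a': [1, 5]}}; shallow = {'data': [2, 5, 6, 858], 'nested': {'a': [1, 5]}}
`original['nested']['a'].append(743)` → original = {'data': [2, 5, 6, 858], 'nested': {'a': [1, 5, 743]}}; shallow = {'data': [2, 5, 6, 858], 'nested': {'a': [1, 5, 743]}}
`print(shallow['data'])` → prints [2, 5, 6, 858]
`print(shallow['nested']['a'])` → prints [1, 5, 743]
`print(deep['data'])` → prints [2, 5, 6]
`print(deep['nested']['a'])` → prints [1, 5]

Answer:
[2, 5, 6, 858]
[1, 5, 743]
[2, 5, 6]
[1, 5]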